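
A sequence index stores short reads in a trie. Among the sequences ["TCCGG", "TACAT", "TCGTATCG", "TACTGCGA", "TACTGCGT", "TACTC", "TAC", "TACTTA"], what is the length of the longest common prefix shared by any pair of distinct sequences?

7

Look for the deepest trie node that still has at least two words in its subtree.
e.g. "TACTGCGA" and "TACTGCGT" share the prefix "TACTGCG" of length 7; no pair shares a longer one.
Longest shared-prefix length: 7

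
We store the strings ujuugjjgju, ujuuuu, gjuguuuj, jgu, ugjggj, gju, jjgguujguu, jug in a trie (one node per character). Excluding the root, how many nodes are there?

39

For each word, the new-node count is its length minus the longest prefix already in the trie:
  "ujuugjjgju" → 10 new (u, j, u, u, g, j, j, g, j, u)
  "ujuuuu" → prefix "ujuu" already present; 2 new (u, u)
  "gjuguuuj" → 8 new (g, j, u, g, u, u, u, j)
  "jgu" → 3 new (j, g, u)
  "ugjggj" → prefix "u" already present; 5 new (g, j, g, g, j)
  "gju" → prefix "gju" already present; 0 new (none)
  "jjgguujguu" → prefix "j" already present; 9 new (j, g, g, u, u, j, g, u, u)
  "jug" → prefix "j" already present; 2 new (u, g)
Total nodes = 10 + 2 + 8 + 3 + 5 + 0 + 9 + 2 = 39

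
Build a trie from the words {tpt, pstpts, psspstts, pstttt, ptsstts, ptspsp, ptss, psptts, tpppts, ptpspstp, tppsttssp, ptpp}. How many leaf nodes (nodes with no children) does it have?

Leaves are exactly the stored words that no other stored word extends.
Those words: "psptts", "psspstts", "pstpts", "pstttt", "ptpp", "ptpspstp", "ptspsp", "ptsstts", "tpppts", "tppsttssp", "tpt"
Leaf count: 11

11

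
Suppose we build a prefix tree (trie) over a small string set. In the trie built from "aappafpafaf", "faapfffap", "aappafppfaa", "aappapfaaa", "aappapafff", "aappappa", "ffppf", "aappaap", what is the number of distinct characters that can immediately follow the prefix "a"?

1

Walk "a" from the root, arriving at one node.
Distinct next characters after "a": a.
That node has 1 child edge.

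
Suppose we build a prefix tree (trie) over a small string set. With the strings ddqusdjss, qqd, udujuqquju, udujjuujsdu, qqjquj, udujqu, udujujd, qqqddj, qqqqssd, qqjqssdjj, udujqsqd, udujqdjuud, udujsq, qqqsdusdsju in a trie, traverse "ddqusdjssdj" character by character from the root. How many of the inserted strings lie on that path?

1

Walk "ddqusdjssdj" from the root; an end-of-word marker is hit whenever a stored word is a prefix of "ddqusdjssdj".
Prefixes of the query that are stored words: "ddqusdjss"
Count: 1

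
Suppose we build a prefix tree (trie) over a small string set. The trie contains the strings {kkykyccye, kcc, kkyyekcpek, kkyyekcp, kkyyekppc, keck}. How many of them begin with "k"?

6

Filter for entries beginning with "k":
Words under "k": kcc, keck, kkykyccye, kkyyekcp, kkyyekcpek, kkyyekppc
Count: 6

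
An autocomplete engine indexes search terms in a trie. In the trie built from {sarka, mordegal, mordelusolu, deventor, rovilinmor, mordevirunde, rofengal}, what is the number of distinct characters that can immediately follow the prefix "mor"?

1

Follow the path "mor" to its node, then look at its outgoing edges.
Characters that immediately follow "mor" among the stored strings: {d}.
That node has 1 child edge.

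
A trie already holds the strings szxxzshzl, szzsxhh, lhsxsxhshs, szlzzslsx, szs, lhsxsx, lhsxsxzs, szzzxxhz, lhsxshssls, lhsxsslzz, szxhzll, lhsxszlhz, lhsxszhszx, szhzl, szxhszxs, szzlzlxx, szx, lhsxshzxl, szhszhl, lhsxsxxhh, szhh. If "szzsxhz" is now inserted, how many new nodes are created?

1

The longest prefix of "szzsxhz" already in the trie is "szzsxh" (length 6).
So 7 − 6 = 1 new nodes.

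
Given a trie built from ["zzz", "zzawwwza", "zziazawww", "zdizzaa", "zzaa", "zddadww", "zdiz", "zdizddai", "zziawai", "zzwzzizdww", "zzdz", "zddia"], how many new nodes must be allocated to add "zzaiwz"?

"zza" is already a path in the trie; the remaining "iwz" must be added.
New nodes needed: |"zzaiwz"| − 3 = 6 − 3 = 3.

3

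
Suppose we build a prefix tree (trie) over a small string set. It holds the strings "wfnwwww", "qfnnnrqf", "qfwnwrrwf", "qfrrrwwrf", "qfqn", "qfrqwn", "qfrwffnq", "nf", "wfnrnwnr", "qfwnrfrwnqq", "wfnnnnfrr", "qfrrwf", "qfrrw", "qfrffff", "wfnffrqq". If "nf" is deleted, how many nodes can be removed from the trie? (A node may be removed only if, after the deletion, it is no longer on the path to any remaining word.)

After clearing the end-marker at "nf", prune upward until reaching a node still needed by another word.
No other word shares any prefix with "nf", so all 2 of its nodes go.
Nodes removed: 2

2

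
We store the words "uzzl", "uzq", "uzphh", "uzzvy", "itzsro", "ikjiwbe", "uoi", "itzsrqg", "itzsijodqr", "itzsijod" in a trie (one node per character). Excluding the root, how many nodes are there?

32

For each word, the new-node count is its length minus the longest prefix already in the trie:
  "uzzl" → 4 new (u, z, z, l)
  "uzq" → prefix "uz" already present; 1 new (q)
  "uzphh" → prefix "uz" already present; 3 new (p, h, h)
  "uzzvy" → prefix "uzz" already present; 2 new (v, y)
  "itzsro" → 6 new (i, t, z, s, r, o)
  "ikjiwbe" → prefix "i" already present; 6 new (k, j, i, w, b, e)
  "uoi" → prefix "u" already present; 2 new (o, i)
  "itzsrqg" → prefix "itzsr" already present; 2 new (q, g)
  "itzsijodqr" → prefix "itzs" already present; 6 new (i, j, o, d, q, r)
  "itzsijod" → prefix "itzsijod" already present; 0 new (none)
Total nodes = 4 + 1 + 3 + 2 + 6 + 6 + 2 + 2 + 6 + 0 = 32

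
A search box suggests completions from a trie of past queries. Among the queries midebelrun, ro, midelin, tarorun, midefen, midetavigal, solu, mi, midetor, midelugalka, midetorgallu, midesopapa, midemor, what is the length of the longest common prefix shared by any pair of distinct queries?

Equivalently: take the maximum, over all pairs, of their longest common prefix length.
"midetor" and "midetorgallu" agree on "midetor" (7 characters) before diverging; nothing deeper is shared.
Longest shared-prefix length: 7

7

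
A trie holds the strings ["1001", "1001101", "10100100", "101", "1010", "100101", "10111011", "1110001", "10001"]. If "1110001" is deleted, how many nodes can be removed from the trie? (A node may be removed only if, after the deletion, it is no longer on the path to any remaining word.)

6

A node on "1110001"'s path can go only if nothing else ends at it or branches off below it.
The suffix "110001" (6 nodes) is used only by "1110001"; the node for "1" still has the child "0", so pruning stops there.
Nodes removed: 6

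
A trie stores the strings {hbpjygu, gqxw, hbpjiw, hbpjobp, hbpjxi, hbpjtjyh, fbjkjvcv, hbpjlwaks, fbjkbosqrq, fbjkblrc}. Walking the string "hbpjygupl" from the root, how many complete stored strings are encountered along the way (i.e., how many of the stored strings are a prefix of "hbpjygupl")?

Traverse "hbpjygupl" character by character; count nodes along the way that are marked as word ends.
Prefixes of the query that are stored words: "hbpjygu"
Count: 1

1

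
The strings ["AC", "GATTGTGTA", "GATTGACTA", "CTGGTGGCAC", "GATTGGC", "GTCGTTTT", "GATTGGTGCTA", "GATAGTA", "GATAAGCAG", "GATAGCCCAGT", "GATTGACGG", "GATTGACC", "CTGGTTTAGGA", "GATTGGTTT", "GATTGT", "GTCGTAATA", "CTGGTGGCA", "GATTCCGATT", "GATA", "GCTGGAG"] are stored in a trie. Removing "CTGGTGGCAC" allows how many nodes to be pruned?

1

After clearing the end-marker at "CTGGTGGCAC", prune upward until reaching a node still needed by another word.
The suffix "C" (1 node) is used only by "CTGGTGGCAC"; "CTGGTGGCA" is itself a stored word, so pruning stops there.
Nodes removed: 1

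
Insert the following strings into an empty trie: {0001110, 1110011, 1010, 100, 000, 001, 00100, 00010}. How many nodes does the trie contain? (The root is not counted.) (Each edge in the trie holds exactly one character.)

22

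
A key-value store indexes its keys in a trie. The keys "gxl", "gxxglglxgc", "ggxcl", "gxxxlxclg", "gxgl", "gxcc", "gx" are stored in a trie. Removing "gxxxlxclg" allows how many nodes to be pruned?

6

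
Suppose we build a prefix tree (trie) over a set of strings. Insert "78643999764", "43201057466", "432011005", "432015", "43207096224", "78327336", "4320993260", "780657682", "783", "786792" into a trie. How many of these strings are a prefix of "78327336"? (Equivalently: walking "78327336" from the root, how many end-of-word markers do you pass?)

Traverse "78327336" character by character; count nodes along the way that are marked as word ends.
Prefixes of the query that are stored words: "783", "78327336"
Count: 2

2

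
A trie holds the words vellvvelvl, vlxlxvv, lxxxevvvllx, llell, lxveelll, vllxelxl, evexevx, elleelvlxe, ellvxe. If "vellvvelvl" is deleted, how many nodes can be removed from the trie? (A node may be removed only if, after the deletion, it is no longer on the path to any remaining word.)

9

A node on "vellvvelvl"'s path can go only if nothing else ends at it or branches off below it.
The suffix "ellvvelvl" (9 nodes) is used only by "vellvvelvl"; the node for "v" still has the child "l", so pruning stops there.
Nodes removed: 9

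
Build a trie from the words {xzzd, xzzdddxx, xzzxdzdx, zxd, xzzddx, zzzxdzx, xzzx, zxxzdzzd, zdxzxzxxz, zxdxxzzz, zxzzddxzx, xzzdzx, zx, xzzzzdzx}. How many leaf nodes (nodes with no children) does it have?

Leaves are exactly the stored words that no other stored word extends.
Those words: "xzzdddxx", "xzzddx", "xzzdzx", "xzzxdzdx", "xzzzzdzx", "zdxzxzxxz", "zxdxxzzz", "zxxzdzzd", "zxzzddxzx", "zzzxdzx"
Leaf count: 10

10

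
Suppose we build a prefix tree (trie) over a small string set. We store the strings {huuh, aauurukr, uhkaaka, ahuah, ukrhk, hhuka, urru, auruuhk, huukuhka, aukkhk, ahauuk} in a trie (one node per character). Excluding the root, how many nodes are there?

Insert word by word; a character creates a node only if that edge doesn't already exist:
  "huuh" → 4 new (h, u, u, h)
  "aauurukr" → 8 new (a, a, u, u, r, u, k, r)
  "uhkaaka" → 7 new (u, h, k, a, a, k, a)
  "ahuah" → prefix "a" already present; 4 new (h, u, a, h)
  "ukrhk" → prefix "u" already present; 4 new (k, r, h, k)
  "hhuka" → prefix "h" already present; 4 new (h, u, k, a)
  "urru" → prefix "u" already present; 3 new (r, r, u)
  "auruuhk" → prefix "a" already present; 6 new (u, r, u, u, h, k)
  "huukuhka" → prefix "huu" already present; 5 new (k, u, h, k, a)
  "aukkhk" → prefix "au" already present; 4 new (k, k, h, k)
  "ahauuk" → prefix "ah" already present; 4 new (a, u, u, k)
Total nodes = 4 + 8 + 7 + 4 + 4 + 4 + 3 + 6 + 5 + 4 + 4 = 53

53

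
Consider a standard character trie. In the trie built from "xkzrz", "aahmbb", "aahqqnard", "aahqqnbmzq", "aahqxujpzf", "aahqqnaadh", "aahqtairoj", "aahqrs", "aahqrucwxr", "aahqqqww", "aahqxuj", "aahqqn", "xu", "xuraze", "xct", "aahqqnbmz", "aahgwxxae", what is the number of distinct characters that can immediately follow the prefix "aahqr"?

Follow the path "aahqr" to its node, then look at its outgoing edges.
Characters that immediately follow "aahqr" among the stored strings: {s, u}.
That node has 2 child edges.

2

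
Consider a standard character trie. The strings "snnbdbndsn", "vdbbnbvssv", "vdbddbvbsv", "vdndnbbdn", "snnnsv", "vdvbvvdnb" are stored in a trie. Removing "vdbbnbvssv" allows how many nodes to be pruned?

7

A node on "vdbbnbvssv"'s path can go only if nothing else ends at it or branches off below it.
The suffix "bnbvssv" (7 nodes) is used only by "vdbbnbvssv"; the node for "vdb" still has the child "d", so pruning stops there.
Nodes removed: 7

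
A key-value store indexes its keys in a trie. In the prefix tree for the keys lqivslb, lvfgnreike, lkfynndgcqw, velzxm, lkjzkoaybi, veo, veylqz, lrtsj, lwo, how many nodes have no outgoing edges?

A leaf is a node with no children — equivalently, the end of a word that is not a proper prefix of any other stored word.
Those words: "lkfynndgcqw", "lkjzkoaybi", "lqivslb", "lrtsj", "lvfgnreike", "lwo", "velzxm", "veo", "veylqz"
Leaf count: 9

9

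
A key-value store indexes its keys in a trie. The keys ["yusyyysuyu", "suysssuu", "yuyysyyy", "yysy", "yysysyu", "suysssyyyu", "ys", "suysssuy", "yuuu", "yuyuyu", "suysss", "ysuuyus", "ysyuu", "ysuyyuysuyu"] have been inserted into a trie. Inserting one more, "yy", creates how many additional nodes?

Every character of "yy" already lies on an existing path (it is a prefix of some stored word).
No new nodes are needed: 0.

0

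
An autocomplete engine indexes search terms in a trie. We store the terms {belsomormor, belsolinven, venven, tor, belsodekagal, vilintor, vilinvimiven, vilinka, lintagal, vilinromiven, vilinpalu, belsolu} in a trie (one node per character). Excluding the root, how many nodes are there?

69

Insert word by word; a character creates a node only if that edge doesn't already exist:
  "belsomormor" → 11 new (b, e, l, s, o, m, o, r, m, o, r)
  "belsolinven" → prefix "belso" already present; 6 new (l, i, n, v, e, n)
  "venven" → 6 new (v, e, n, v, e, n)
  "tor" → 3 new (t, o, r)
  "belsodekagal" → prefix "belso" already present; 7 new (d, e, k, a, g, a, l)
  "vilintor" → prefix "v" already present; 7 new (i, l, i, n, t, o, r)
  "vilinvimiven" → prefix "vilin" already present; 7 new (v, i, m, i, v, e, n)
  "vilinka" → prefix "vilin" already present; 2 new (k, a)
  "lintagal" → 8 new (l, i, n, t, a, g, a, l)
  "vilinromiven" → prefix "vilin" already present; 7 new (r, o, m, i, v, e, n)
  "vilinpalu" → prefix "vilin" already present; 4 new (p, a, l, u)
  "belsolu" → prefix "belsol" already present; 1 new (u)
Total nodes = 11 + 6 + 6 + 3 + 7 + 7 + 7 + 2 + 8 + 7 + 4 + 1 = 69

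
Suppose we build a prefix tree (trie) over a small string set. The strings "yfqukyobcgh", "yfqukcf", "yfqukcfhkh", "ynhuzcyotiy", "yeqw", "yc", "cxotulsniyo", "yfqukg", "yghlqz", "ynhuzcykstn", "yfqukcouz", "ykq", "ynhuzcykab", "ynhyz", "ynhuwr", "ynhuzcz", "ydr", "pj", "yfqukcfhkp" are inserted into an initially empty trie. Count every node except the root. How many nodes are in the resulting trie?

68

For each word, the new-node count is its length minus the longest prefix already in the trie:
  "yfqukyobcgh" → 11 new (y, f, q, u, k, y, o, b, c, g, h)
  "yfqukcf" → prefix "yfquk" already present; 2 new (c, f)
  "yfqukcfhkh" → prefix "yfqukcf" already present; 3 new (h, k, h)
  "ynhuzcyotiy" → prefix "y" already present; 10 new (n, h, u, z, c, y, o, t, i, y)
  "yeqw" → prefix "y" already present; 3 new (e, q, w)
  "yc" → prefix "y" already present; 1 new (c)
  "cxotulsniyo" → 11 new (c, x, o, t, u, l, s, n, i, y, o)
  "yfqukg" → prefix "yfquk" already present; 1 new (g)
  "yghlqz" → prefix "y" already present; 5 new (g, h, l, q, z)
  "ynhuzcykstn" → prefix "ynhuzcy" already present; 4 new (k, s, t, n)
  "yfqukcouz" → prefix "yfqukc" already present; 3 new (o, u, z)
  "ykq" → prefix "y" already present; 2 new (k, q)
  "ynhuzcykab" → prefix "ynhuzcyk" already present; 2 new (a, b)
  "ynhyz" → prefix "ynh" already present; 2 new (y, z)
  "ynhuwr" → prefix "ynhu" already present; 2 new (w, r)
  "ynhuzcz" → prefix "ynhuzc" already present; 1 new (z)
  "ydr" → prefix "y" already present; 2 new (d, r)
  "pj" → 2 new (p, j)
  "yfqukcfhkp" → prefix "yfqukcfhk" already present; 1 new (p)
Total nodes = 11 + 2 + 3 + 10 + 3 + 1 + 11 + 1 + 5 + 4 + 3 + 2 + 2 + 2 + 2 + 1 + 2 + 2 + 1 = 68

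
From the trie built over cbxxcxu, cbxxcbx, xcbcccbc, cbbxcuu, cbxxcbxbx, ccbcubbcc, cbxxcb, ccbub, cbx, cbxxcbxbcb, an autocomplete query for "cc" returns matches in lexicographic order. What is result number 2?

DFS of the "cc" subtree visits, in order: "ccbcubbcc", "ccbub"
The 2nd is ccbub.

ccbub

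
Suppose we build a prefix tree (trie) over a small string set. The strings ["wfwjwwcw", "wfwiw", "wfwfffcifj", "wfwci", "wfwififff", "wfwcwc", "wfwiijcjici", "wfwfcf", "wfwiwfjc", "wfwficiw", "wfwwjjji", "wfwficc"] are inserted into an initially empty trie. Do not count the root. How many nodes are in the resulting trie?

Insert word by word; a character creates a node only if that edge doesn't already exist:
  "wfwjwwcw" → 8 new (w, f, w, j, w, w, c, w)
  "wfwiw" → prefix "wfw" already present; 2 new (i, w)
  "wfwfffcifj" → prefix "wfw" already present; 7 new (f, f, f, c, i, f, j)
  "wfwci" → prefix "wfw" already present; 2 new (c, i)
  "wfwififff" → prefix "wfwi" already present; 5 new (f, i, f, f, f)
  "wfwcwc" → prefix "wfwc" already present; 2 new (w, c)
  "wfwiijcjici" → prefix "wfwi" already present; 7 new (i, j, c, j, i, c, i)
  "wfwfcf" → prefix "wfwf" already present; 2 new (c, f)
  "wfwiwfjc" → prefix "wfwiw" already present; 3 new (f, j, c)
  "wfwficiw" → prefix "wfwf" already present; 4 new (i, c, i, w)
  "wfwwjjji" → prefix "wfw" already present; 5 new (w, j, j, j, i)
  "wfwficc" → prefix "wfwfic" already present; 1 new (c)
Total nodes = 8 + 2 + 7 + 2 + 5 + 2 + 7 + 2 + 3 + 4 + 5 + 1 = 48

48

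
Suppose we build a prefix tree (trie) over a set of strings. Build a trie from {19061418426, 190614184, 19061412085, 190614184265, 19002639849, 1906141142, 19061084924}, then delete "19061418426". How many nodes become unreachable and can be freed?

0

Walk "19061418426" from the leaf back toward the root, removing each node that no remaining word uses.
Every node on "19061418426" is still needed (e.g. by "190614184265"), so nothing is freed.
Nodes removed: 0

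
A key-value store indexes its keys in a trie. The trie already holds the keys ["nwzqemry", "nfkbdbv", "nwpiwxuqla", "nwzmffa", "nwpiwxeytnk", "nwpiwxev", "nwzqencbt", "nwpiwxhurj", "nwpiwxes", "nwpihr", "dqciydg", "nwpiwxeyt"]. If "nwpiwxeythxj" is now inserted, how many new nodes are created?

3

"nwpiwxeyt" is already a path in the trie; the remaining "hxj" must be added.
Each of the 3 remaining characters creates one node.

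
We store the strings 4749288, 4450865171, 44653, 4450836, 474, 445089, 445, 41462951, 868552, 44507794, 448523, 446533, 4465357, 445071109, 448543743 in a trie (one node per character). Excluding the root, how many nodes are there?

55

Insert word by word; a character creates a node only if that edge doesn't already exist:
  "4749288" → 7 new (4, 7, 4, 9, 2, 8, 8)
  "4450865171" → prefix "4" already present; 9 new (4, 5, 0, 8, 6, 5, 1, 7, 1)
  "44653" → prefix "44" already present; 3 new (6, 5, 3)
  "4450836" → prefix "44508" already present; 2 new (3, 6)
  "474" → prefix "474" already present; 0 new (none)
  "445089" → prefix "44508" already present; 1 new (9)
  "445" → prefix "445" already present; 0 new (none)
  "41462951" → prefix "4" already present; 7 new (1, 4, 6, 2, 9, 5, 1)
  "868552" → 6 new (8, 6, 8, 5, 5, 2)
  "44507794" → prefix "4450" already present; 4 new (7, 7, 9, 4)
  "448523" → prefix "44" already present; 4 new (8, 5, 2, 3)
  "446533" → prefix "44653" already present; 1 new (3)
  "4465357" → prefix "44653" already present; 2 new (5, 7)
  "445071109" → prefix "44507" already present; 4 new (1, 1, 0, 9)
  "448543743" → prefix "4485" already present; 5 new (4, 3, 7, 4, 3)
Total nodes = 7 + 9 + 3 + 2 + 0 + 1 + 0 + 7 + 6 + 4 + 4 + 1 + 2 + 4 + 5 = 55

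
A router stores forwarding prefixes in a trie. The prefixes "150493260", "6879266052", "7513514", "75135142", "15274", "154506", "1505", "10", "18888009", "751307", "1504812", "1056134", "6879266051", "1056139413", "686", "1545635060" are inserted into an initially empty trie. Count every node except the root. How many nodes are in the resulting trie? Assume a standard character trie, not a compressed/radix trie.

65

Insert word by word; a character creates a node only if that edge doesn't already exist:
  "150493260" → 9 new (1, 5, 0, 4, 9, 3, 2, 6, 0)
  "6879266052" → 10 new (6, 8, 7, 9, 2, 6, 6, 0, 5, 2)
  "7513514" → 7 new (7, 5, 1, 3, 5, 1, 4)
  "75135142" → prefix "7513514" already present; 1 new (2)
  "15274" → prefix "15" already present; 3 new (2, 7, 4)
  "154506" → prefix "15" already present; 4 new (4, 5, 0, 6)
  "1505" → prefix "150" already present; 1 new (5)
  "10" → prefix "1" already present; 1 new (0)
  "18888009" → prefix "1" already present; 7 new (8, 8, 8, 8, 0, 0, 9)
  "751307" → prefix "7513" already present; 2 new (0, 7)
  "1504812" → prefix "1504" already present; 3 new (8, 1, 2)
  "1056134" → prefix "10" already present; 5 new (5, 6, 1, 3, 4)
  "6879266051" → prefix "687926605" already present; 1 new (1)
  "1056139413" → prefix "105613" already present; 4 new (9, 4, 1, 3)
  "686" → prefix "68" already present; 1 new (6)
  "1545635060" → prefix "1545" already present; 6 new (6, 3, 5, 0, 6, 0)
Total nodes = 9 + 10 + 7 + 1 + 3 + 4 + 1 + 1 + 7 + 2 + 3 + 5 + 1 + 4 + 1 + 6 = 65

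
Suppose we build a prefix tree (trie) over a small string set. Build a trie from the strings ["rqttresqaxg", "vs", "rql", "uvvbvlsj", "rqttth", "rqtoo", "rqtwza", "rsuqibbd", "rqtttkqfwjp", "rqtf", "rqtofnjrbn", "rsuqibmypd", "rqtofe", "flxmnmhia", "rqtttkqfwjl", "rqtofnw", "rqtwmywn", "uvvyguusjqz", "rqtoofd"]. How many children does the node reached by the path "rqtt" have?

Walk "rqtt" from the root, arriving at one node.
Distinct next characters after "rqtt": r, t.
That node has 2 child edges.

2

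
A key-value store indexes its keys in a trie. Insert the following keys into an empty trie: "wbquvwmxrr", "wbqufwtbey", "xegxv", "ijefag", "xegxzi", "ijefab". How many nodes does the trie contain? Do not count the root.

30

Count nodes per top-level branch (shared prefixes stored once):
  'i'-branch (ijefab, ijefag): 7 nodes
  'w'-branch (wbqufwtbey, wbquvwmxrr): 16 nodes
  'x'-branch (xegxv, xegxzi): 7 nodes
Sum: 30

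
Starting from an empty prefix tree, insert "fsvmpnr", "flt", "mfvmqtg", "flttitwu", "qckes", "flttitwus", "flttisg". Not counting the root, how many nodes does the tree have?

29

Trace insertions, counting only characters that open a new branch:
  "fsvmpnr" → 7 new (f, s, v, m, p, n, r)
  "flt" → prefix "f" already present; 2 new (l, t)
  "mfvmqtg" → 7 new (m, f, v, m, q, t, g)
  "flttitwu" → prefix "flt" already present; 5 new (t, i, t, w, u)
  "qckes" → 5 new (q, c, k, e, s)
  "flttitwus" → prefix "flttitwu" already present; 1 new (s)
  "flttisg" → prefix "fltti" already present; 2 new (s, g)
Total nodes = 7 + 2 + 7 + 5 + 5 + 1 + 2 = 29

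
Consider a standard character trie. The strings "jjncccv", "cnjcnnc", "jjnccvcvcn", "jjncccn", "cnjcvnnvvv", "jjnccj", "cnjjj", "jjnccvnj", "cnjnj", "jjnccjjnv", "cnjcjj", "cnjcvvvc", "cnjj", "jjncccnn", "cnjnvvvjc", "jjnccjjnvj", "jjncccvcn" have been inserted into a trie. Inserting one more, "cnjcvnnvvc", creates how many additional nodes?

"cnjcvnnvv" is already a path in the trie; the remaining "c" must be added.
So 10 − 9 = 1 new nodes.

1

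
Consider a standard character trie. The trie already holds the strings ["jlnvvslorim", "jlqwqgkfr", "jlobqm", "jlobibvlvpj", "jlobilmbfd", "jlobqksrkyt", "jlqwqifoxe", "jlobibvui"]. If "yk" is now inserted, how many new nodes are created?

2

No existing word starts with "y", so every character of "yk" needs a new node.
2 − 0 = 2 new nodes.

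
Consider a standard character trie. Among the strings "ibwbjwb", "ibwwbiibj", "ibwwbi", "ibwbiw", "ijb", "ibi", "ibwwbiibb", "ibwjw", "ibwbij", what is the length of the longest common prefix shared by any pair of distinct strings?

8

Look for the deepest trie node that still has at least two words in its subtree.
"ibwwbiibb" and "ibwwbiibj" agree on "ibwwbiib" (8 characters) before diverging; nothing deeper is shared.
Longest shared-prefix length: 8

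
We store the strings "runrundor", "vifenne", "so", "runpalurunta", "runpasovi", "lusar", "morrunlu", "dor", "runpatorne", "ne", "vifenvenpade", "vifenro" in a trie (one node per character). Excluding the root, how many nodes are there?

63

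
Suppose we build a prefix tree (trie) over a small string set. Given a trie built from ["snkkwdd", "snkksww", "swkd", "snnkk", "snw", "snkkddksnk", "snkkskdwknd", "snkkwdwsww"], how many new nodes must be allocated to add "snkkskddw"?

2

The longest prefix of "snkkskddw" already in the trie is "snkkskd" (length 7).
So 9 − 7 = 2 new nodes.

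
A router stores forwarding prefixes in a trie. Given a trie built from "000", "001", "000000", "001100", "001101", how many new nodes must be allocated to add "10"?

2

"10" shares no prefix with any stored word, so all 2 characters open new nodes.
2 − 0 = 2 new nodes.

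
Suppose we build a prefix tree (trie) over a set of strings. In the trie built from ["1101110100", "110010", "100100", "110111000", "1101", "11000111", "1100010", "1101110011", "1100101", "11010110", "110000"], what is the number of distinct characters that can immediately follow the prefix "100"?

1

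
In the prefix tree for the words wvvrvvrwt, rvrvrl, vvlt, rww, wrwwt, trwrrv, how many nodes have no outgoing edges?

A leaf is a node with no children — equivalently, the end of a word that is not a proper prefix of any other stored word.
Those words: "rvrvrl", "rww", "trwrrv", "vvlt", "wrwwt", "wvvrvvrwt"
Leaf count: 6

6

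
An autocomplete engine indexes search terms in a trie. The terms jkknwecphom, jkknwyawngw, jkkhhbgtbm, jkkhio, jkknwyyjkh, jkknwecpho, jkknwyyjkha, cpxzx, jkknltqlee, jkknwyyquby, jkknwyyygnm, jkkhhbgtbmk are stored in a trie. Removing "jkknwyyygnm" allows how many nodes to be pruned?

4

Walk "jkknwyyygnm" from the leaf back toward the root, removing each node that no remaining word uses.
The suffix "ygnm" (4 nodes) is used only by "jkknwyyygnm"; the node for "jkknwyy" still has the child "j", so pruning stops there.
Nodes removed: 4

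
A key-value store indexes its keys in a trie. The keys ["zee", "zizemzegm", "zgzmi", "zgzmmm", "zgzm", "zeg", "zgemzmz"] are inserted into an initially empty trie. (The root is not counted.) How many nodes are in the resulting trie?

23

Trace insertions, counting only characters that open a new branch:
  "zee" → 3 new (z, e, e)
  "zizemzegm" → prefix "z" already present; 8 new (i, z, e, m, z, e, g, m)
  "zgzmi" → prefix "z" already present; 4 new (g, z, m, i)
  "zgzmmm" → prefix "zgzm" already present; 2 new (m, m)
  "zgzm" → prefix "zgzm" already present; 0 new (none)
  "zeg" → prefix "ze" already present; 1 new (g)
  "zgemzmz" → prefix "zg" already present; 5 new (e, m, z, m, z)
Total nodes = 3 + 8 + 4 + 2 + 0 + 1 + 5 = 23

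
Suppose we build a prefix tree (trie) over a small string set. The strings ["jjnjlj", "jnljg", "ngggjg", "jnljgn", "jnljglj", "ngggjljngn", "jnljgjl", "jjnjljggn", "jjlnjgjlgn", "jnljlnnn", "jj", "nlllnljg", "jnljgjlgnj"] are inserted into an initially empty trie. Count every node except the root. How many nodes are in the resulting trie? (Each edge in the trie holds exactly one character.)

51

Insert word by word; a character creates a node only if that edge doesn't already exist:
  "jjnjlj" → 6 new (j, j, n, j, l, j)
  "jnljg" → prefix "j" already present; 4 new (n, l, j, g)
  "ngggjg" → 6 new (n, g, g, g, j, g)
  "jnljgn" → prefix "jnljg" already present; 1 new (n)
  "jnljglj" → prefix "jnljg" already present; 2 new (l, j)
  "ngggjljngn" → prefix "ngggj" already present; 5 new (l, j, n, g, n)
  "jnljgjl" → prefix "jnljg" already present; 2 new (j, l)
  "jjnjljggn" → prefix "jjnjlj" already present; 3 new (g, g, n)
  "jjlnjgjlgn" → prefix "jj" already present; 8 new (l, n, j, g, j, l, g, n)
  "jnljlnnn" → prefix "jnlj" already present; 4 new (l, n, n, n)
  "jj" → prefix "jj" already present; 0 new (none)
  "nlllnljg" → prefix "n" already present; 7 new (l, l, l, n, l, j, g)
  "jnljgjlgnj" → prefix "jnljgjl" already present; 3 new (g, n, j)
Total nodes = 6 + 4 + 6 + 1 + 2 + 5 + 2 + 3 + 8 + 4 + 0 + 7 + 3 = 51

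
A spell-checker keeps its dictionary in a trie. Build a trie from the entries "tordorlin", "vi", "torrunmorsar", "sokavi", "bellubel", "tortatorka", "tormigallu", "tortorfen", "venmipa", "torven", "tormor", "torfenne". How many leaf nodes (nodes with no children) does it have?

12

Leaves are exactly the stored words that no other stored word extends.
Those words: "bellubel", "sokavi", "tordorlin", "torfenne", "tormigallu", "tormor", "torrunmorsar", "tortatorka", "tortorfen", "torven", "venmipa", "vi"
Leaf count: 12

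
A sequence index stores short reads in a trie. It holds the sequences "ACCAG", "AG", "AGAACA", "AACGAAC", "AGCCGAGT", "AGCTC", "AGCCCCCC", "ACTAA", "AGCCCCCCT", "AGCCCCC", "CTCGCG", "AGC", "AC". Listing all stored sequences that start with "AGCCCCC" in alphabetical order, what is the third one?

AGCCCCCCT

Filter for "AGCCCCC…" and sort: "AGCCCCC", "AGCCCCCC", "AGCCCCCCT"
Position 3: AGCCCCCCT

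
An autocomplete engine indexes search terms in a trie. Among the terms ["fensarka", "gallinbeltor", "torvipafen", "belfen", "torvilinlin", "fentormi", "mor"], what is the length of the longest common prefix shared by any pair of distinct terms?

The deepest shared node is where two words last agree before diverging.
e.g. "torvilinlin" and "torvipafen" share the prefix "torvi" of length 5; no pair shares a longer one.
Longest shared-prefix length: 5

5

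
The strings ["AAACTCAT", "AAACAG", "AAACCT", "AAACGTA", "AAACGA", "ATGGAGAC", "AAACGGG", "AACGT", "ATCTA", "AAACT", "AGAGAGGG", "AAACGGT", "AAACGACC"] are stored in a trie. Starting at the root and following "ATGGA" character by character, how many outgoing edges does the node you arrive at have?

Follow the path "ATGGA" to its node, then look at its outgoing edges.
Distinct next characters after "ATGGA": G.
That node has 1 child edge.

1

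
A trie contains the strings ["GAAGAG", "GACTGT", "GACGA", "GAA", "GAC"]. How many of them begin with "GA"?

5

Filter for entries beginning with "GA":
Words under "GA": GAA, GAAGAG, GAC, GACGA, GACTGT
Count: 5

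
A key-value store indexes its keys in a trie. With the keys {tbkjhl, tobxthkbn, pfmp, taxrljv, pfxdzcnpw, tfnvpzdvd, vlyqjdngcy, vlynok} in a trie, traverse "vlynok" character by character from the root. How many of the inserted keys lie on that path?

Walk "vlynok" from the root; an end-of-word marker is hit whenever a stored word is a prefix of "vlynok".
Prefixes of the query that are stored words: "vlynok"
Count: 1

1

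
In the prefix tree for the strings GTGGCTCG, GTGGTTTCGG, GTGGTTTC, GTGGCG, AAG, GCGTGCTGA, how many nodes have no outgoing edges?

A leaf is a node with no children — equivalently, the end of a word that is not a proper prefix of any other stored word.
Those words: "AAG", "GCGTGCTGA", "GTGGCG", "GTGGCTCG", "GTGGTTTCGG"
Leaf count: 5

5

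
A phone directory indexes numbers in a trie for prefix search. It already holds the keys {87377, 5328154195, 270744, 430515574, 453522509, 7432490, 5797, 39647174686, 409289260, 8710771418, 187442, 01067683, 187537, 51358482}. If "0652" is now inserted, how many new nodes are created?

3

"0" is already a path in the trie; the remaining "652" must be added.
Each of the 3 remaining characters creates one node.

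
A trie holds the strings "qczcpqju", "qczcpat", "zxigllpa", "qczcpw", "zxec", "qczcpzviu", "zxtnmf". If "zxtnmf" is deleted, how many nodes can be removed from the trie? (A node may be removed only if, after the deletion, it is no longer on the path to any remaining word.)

A node on "zxtnmf"'s path can go only if nothing else ends at it or branches off below it.
The suffix "tnmf" (4 nodes) is used only by "zxtnmf"; the node for "zx" still has the child "i", so pruning stops there.
Nodes removed: 4

4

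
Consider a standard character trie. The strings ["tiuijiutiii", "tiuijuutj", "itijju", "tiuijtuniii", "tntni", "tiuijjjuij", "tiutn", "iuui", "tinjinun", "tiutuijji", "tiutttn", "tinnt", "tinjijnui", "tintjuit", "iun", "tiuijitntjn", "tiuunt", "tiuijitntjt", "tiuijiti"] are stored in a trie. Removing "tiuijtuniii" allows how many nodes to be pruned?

6

Walk "tiuijtuniii" from the leaf back toward the root, removing each node that no remaining word uses.
The suffix "tuniii" (6 nodes) is used only by "tiuijtuniii"; the node for "tiuij" still has the child "i", so pruning stops there.
Nodes removed: 6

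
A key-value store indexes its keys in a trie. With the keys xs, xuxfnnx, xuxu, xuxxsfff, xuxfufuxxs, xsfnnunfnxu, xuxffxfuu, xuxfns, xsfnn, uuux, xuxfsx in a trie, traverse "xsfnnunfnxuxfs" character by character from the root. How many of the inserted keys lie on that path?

Traverse "xsfnnunfnxuxfs" character by character; count nodes along the way that are marked as word ends.
Prefixes of the query that are stored words: "xs", "xsfnn", "xsfnnunfnxu"
Count: 3

3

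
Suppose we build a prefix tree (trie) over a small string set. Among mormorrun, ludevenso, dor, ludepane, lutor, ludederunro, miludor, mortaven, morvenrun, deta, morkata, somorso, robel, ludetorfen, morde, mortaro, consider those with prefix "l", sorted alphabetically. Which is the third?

DFS of the "l" subtree visits, in order: "ludederunro", "ludepane", "ludetorfen", "ludevenso", "lutor"
The 3rd is ludetorfen.

ludetorfen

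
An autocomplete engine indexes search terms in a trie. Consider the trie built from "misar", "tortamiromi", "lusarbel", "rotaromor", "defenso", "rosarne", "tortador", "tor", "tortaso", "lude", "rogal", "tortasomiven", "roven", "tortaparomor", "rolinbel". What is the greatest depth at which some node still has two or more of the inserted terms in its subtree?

The deepest shared node is where two words last agree before diverging.
e.g. "tortaso" and "tortasomiven" share the prefix "tortaso" of length 7; no pair shares a longer one.
Longest shared-prefix length: 7

7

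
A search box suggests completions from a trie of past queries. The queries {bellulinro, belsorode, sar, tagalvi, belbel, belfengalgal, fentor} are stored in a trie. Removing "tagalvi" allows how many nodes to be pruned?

7

After clearing the end-marker at "tagalvi", prune upward until reaching a node still needed by another word.
No other word shares any prefix with "tagalvi", so all 7 of its nodes go.
Nodes removed: 7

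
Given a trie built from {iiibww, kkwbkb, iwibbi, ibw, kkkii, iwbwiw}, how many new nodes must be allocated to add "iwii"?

1

The longest prefix of "iwii" already in the trie is "iwi" (length 3).
So 4 − 3 = 1 new nodes.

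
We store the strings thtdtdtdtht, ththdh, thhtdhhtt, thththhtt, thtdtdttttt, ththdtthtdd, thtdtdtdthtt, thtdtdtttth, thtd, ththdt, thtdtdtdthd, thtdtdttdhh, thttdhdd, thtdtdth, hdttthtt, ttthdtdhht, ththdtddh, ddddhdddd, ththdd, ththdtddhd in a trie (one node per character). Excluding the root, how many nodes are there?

79

For each word, the new-node count is its length minus the longest prefix already in the trie:
  "thtdtdtdtht" → 11 new (t, h, t, d, t, d, t, d, t, h, t)
  "ththdh" → prefix "tht" already present; 3 new (h, d, h)
  "thhtdhhtt" → prefix "th" already present; 7 new (h, t, d, h, h, t, t)
  "thththhtt" → prefix "thth" already present; 5 new (t, h, h, t, t)
  "thtdtdttttt" → prefix "thtdtdt" already present; 4 new (t, t, t, t)
  "ththdtthtdd" → prefix "ththd" already present; 6 new (t, t, h, t, d, d)
  "thtdtdtdthtt" → prefix "thtdtdtdtht" already present; 1 new (t)
  "thtdtdtttth" → prefix "thtdtdtttt" already present; 1 new (h)
  "thtd" → prefix "thtd" already present; 0 new (none)
  "ththdt" → prefix "ththdt" already present; 0 new (none)
  "thtdtdtdthd" → prefix "thtdtdtdth" already present; 1 new (d)
  "thtdtdttdhh" → prefix "thtdtdtt" already present; 3 new (d, h, h)
  "thttdhdd" → prefix "tht" already present; 5 new (t, d, h, d, d)
  "thtdtdth" → prefix "thtdtdt" already present; 1 new (h)
  "hdttthtt" → 8 new (h, d, t, t, t, h, t, t)
  "ttthdtdhht" → prefix "t" already present; 9 new (t, t, h, d, t, d, h, h, t)
  "ththdtddh" → prefix "ththdt" already present; 3 new (d, d, h)
  "ddddhdddd" → 9 new (d, d, d, d, h, d, d, d, d)
  "ththdd" → prefix "ththd" already present; 1 new (d)
  "ththdtddhd" → prefix "ththdtddh" already present; 1 new (d)
Total nodes = 11 + 3 + 7 + 5 + 4 + 6 + 1 + 1 + 0 + 0 + 1 + 3 + 5 + 1 + 8 + 9 + 3 + 9 + 1 + 1 = 79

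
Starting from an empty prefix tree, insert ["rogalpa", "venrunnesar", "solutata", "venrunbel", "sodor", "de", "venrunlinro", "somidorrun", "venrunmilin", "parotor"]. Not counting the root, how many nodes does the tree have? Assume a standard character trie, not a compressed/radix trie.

59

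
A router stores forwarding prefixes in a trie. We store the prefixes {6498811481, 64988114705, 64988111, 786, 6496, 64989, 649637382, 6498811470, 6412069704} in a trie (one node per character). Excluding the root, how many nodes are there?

32

For each word, the new-node count is its length minus the longest prefix already in the trie:
  "6498811481" → 10 new (6, 4, 9, 8, 8, 1, 1, 4, 8, 1)
  "64988114705" → prefix "64988114" already present; 3 new (7, 0, 5)
  "64988111" → prefix "6498811" already present; 1 new (1)
  "786" → 3 new (7, 8, 6)
  "6496" → prefix "649" already present; 1 new (6)
  "64989" → prefix "6498" already present; 1 new (9)
  "649637382" → prefix "6496" already present; 5 new (3, 7, 3, 8, 2)
  "6498811470" → prefix "6498811470" already present; 0 new (none)
  "6412069704" → prefix "64" already present; 8 new (1, 2, 0, 6, 9, 7, 0, 4)
Total nodes = 10 + 3 + 1 + 3 + 1 + 1 + 5 + 0 + 8 = 32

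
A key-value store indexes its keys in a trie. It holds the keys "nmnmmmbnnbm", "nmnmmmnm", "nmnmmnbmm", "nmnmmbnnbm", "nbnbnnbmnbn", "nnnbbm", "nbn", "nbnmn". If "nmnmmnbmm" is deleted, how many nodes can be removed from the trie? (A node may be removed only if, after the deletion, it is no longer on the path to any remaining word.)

4

Walk "nmnmmnbmm" from the leaf back toward the root, removing each node that no remaining word uses.
The suffix "nbmm" (4 nodes) is used only by "nmnmmnbmm"; the node for "nmnmm" still has the child "m", so pruning stops there.
Nodes removed: 4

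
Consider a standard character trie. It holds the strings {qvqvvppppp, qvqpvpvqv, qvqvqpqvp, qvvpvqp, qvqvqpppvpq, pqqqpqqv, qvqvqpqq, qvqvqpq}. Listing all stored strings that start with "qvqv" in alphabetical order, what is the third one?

Words with prefix "qvqv", in lexicographic order: "qvqvqpppvpq", "qvqvqpq", "qvqvqpqq", "qvqvqpqvp", "qvqvvppppp"
Position 3: qvqvqpqq

qvqvqpqq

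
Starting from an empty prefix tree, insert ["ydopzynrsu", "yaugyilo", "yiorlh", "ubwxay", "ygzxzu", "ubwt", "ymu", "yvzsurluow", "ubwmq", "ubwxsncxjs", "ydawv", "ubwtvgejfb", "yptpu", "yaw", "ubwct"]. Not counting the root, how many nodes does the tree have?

69

For each word, the new-node count is its length minus the longest prefix already in the trie:
  "ydopzynrsu" → 10 new (y, d, o, p, z, y, n, r, s, u)
  "yaugyilo" → prefix "y" already present; 7 new (a, u, g, y, i, l, o)
  "yiorlh" → prefix "y" already present; 5 new (i, o, r, l, h)
  "ubwxay" → 6 new (u, b, w, x, a, y)
  "ygzxzu" → prefix "y" already present; 5 new (g, z, x, z, u)
  "ubwt" → prefix "ubw" already present; 1 new (t)
  "ymu" → prefix "y" already present; 2 new (m, u)
  "yvzsurluow" → prefix "y" already present; 9 new (v, z, s, u, r, l, u, o, w)
  "ubwmq" → prefix "ubw" already present; 2 new (m, q)
  "ubwxsncxjs" → prefix "ubwx" already present; 6 new (s, n, c, x, j, s)
  "ydawv" → prefix "yd" already present; 3 new (a, w, v)
  "ubwtvgejfb" → prefix "ubwt" already present; 6 new (v, g, e, j, f, b)
  "yptpu" → prefix "y" already present; 4 new (p, t, p, u)
  "yaw" → prefix "ya" already present; 1 new (w)
  "ubwct" → prefix "ubw" already present; 2 new (c, t)
Total nodes = 10 + 7 + 5 + 6 + 5 + 1 + 2 + 9 + 2 + 6 + 3 + 6 + 4 + 1 + 2 = 69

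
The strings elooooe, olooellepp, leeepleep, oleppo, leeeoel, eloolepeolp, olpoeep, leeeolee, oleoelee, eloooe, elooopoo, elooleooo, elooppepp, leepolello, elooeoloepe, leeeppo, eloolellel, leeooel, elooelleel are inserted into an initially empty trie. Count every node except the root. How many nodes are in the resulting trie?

For each word, the new-node count is its length minus the longest prefix already in the trie:
  "elooooe" → 7 new (e, l, o, o, o, o, e)
  "olooellepp" → 10 new (o, l, o, o, e, l, l, e, p, p)
  "leeepleep" → 9 new (l, e, e, e, p, l, e, e, p)
  "oleppo" → prefix "ol" already present; 4 new (e, p, p, o)
  "leeeoel" → prefix "leee" already present; 3 new (o, e, l)
  "eloolepeolp" → prefix "eloo" already present; 7 new (l, e, p, e, o, l, p)
  "olpoeep" → prefix "ol" already present; 5 new (p, o, e, e, p)
  "leeeolee" → prefix "leeeo" already present; 3 new (l, e, e)
  "oleoelee" → prefix "ole" already present; 5 new (o, e, l, e, e)
  "eloooe" → prefix "elooo" already present; 1 new (e)
  "elooopoo" → prefix "elooo" already present; 3 new (p, o, o)
  "elooleooo" → prefix "eloole" already present; 3 new (o, o, o)
  "elooppepp" → prefix "eloo" already present; 5 new (p, p, e, p, p)
  "leepolello" → prefix "lee" already present; 7 new (p, o, l, e, l, l, o)
  "elooeoloepe" → prefix "eloo" already present; 7 new (e, o, l, o, e, p, e)
  "leeeppo" → prefix "leeep" already present; 2 new (p, o)
  "eloolellel" → prefix "eloole" already present; 4 new (l, l, e, l)
  "leeooel" → prefix "lee" already present; 4 new (o, o, e, l)
  "elooelleel" → prefix "elooe" already present; 5 new (l, l, e, e, l)
Total nodes = 7 + 10 + 9 + 4 + 3 + 7 + 5 + 3 + 5 + 1 + 3 + 3 + 5 + 7 + 7 + 2 + 4 + 4 + 5 = 94

94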